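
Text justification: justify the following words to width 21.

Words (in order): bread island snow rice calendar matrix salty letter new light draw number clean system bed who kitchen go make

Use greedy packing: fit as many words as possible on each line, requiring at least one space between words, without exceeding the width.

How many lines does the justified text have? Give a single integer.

Line 1: ['bread', 'island', 'snow'] (min_width=17, slack=4)
Line 2: ['rice', 'calendar', 'matrix'] (min_width=20, slack=1)
Line 3: ['salty', 'letter', 'new'] (min_width=16, slack=5)
Line 4: ['light', 'draw', 'number'] (min_width=17, slack=4)
Line 5: ['clean', 'system', 'bed', 'who'] (min_width=20, slack=1)
Line 6: ['kitchen', 'go', 'make'] (min_width=15, slack=6)
Total lines: 6

Answer: 6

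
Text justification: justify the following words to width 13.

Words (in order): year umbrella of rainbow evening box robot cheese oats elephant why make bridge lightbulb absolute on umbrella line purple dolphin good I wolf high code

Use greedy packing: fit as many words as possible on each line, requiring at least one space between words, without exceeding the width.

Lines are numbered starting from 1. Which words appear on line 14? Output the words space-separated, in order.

Line 1: ['year', 'umbrella'] (min_width=13, slack=0)
Line 2: ['of', 'rainbow'] (min_width=10, slack=3)
Line 3: ['evening', 'box'] (min_width=11, slack=2)
Line 4: ['robot', 'cheese'] (min_width=12, slack=1)
Line 5: ['oats', 'elephant'] (min_width=13, slack=0)
Line 6: ['why', 'make'] (min_width=8, slack=5)
Line 7: ['bridge'] (min_width=6, slack=7)
Line 8: ['lightbulb'] (min_width=9, slack=4)
Line 9: ['absolute', 'on'] (min_width=11, slack=2)
Line 10: ['umbrella', 'line'] (min_width=13, slack=0)
Line 11: ['purple'] (min_width=6, slack=7)
Line 12: ['dolphin', 'good'] (min_width=12, slack=1)
Line 13: ['I', 'wolf', 'high'] (min_width=11, slack=2)
Line 14: ['code'] (min_width=4, slack=9)

Answer: code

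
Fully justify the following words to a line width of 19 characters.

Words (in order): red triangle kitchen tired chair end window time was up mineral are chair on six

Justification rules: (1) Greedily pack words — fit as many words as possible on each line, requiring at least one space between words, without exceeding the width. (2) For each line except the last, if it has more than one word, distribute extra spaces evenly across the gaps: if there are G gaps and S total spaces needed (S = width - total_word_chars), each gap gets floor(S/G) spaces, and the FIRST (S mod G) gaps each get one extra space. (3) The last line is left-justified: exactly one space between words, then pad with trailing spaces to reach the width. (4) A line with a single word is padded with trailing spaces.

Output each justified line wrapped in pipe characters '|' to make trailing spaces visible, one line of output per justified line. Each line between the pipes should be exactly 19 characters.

Line 1: ['red', 'triangle'] (min_width=12, slack=7)
Line 2: ['kitchen', 'tired', 'chair'] (min_width=19, slack=0)
Line 3: ['end', 'window', 'time', 'was'] (min_width=19, slack=0)
Line 4: ['up', 'mineral', 'are'] (min_width=14, slack=5)
Line 5: ['chair', 'on', 'six'] (min_width=12, slack=7)

Answer: |red        triangle|
|kitchen tired chair|
|end window time was|
|up    mineral   are|
|chair on six       |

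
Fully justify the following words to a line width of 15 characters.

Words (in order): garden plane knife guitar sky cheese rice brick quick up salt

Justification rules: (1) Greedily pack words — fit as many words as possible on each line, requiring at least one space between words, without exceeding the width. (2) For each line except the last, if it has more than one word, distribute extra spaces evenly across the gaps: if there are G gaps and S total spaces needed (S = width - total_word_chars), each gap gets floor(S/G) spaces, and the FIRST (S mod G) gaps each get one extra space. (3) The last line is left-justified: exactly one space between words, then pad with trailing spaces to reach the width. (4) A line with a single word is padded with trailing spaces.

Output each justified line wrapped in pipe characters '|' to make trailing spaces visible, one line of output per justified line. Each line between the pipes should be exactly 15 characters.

Line 1: ['garden', 'plane'] (min_width=12, slack=3)
Line 2: ['knife', 'guitar'] (min_width=12, slack=3)
Line 3: ['sky', 'cheese', 'rice'] (min_width=15, slack=0)
Line 4: ['brick', 'quick', 'up'] (min_width=14, slack=1)
Line 5: ['salt'] (min_width=4, slack=11)

Answer: |garden    plane|
|knife    guitar|
|sky cheese rice|
|brick  quick up|
|salt           |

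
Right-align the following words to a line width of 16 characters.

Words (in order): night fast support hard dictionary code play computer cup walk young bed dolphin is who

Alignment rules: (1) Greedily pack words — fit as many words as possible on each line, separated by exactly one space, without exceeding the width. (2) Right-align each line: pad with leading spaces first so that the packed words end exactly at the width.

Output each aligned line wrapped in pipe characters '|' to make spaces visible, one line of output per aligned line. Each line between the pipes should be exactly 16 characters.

Line 1: ['night', 'fast'] (min_width=10, slack=6)
Line 2: ['support', 'hard'] (min_width=12, slack=4)
Line 3: ['dictionary', 'code'] (min_width=15, slack=1)
Line 4: ['play', 'computer'] (min_width=13, slack=3)
Line 5: ['cup', 'walk', 'young'] (min_width=14, slack=2)
Line 6: ['bed', 'dolphin', 'is'] (min_width=14, slack=2)
Line 7: ['who'] (min_width=3, slack=13)

Answer: |      night fast|
|    support hard|
| dictionary code|
|   play computer|
|  cup walk young|
|  bed dolphin is|
|             who|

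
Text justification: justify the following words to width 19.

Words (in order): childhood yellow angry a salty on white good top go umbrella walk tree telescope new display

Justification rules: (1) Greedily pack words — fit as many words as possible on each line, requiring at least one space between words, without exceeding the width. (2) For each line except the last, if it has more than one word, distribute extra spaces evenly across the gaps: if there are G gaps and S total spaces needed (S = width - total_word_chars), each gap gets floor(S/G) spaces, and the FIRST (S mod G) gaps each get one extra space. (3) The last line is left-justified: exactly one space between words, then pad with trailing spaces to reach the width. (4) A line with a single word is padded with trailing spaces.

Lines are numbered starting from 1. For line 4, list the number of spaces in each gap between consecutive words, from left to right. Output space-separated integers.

Answer: 2 1

Derivation:
Line 1: ['childhood', 'yellow'] (min_width=16, slack=3)
Line 2: ['angry', 'a', 'salty', 'on'] (min_width=16, slack=3)
Line 3: ['white', 'good', 'top', 'go'] (min_width=17, slack=2)
Line 4: ['umbrella', 'walk', 'tree'] (min_width=18, slack=1)
Line 5: ['telescope', 'new'] (min_width=13, slack=6)
Line 6: ['display'] (min_width=7, slack=12)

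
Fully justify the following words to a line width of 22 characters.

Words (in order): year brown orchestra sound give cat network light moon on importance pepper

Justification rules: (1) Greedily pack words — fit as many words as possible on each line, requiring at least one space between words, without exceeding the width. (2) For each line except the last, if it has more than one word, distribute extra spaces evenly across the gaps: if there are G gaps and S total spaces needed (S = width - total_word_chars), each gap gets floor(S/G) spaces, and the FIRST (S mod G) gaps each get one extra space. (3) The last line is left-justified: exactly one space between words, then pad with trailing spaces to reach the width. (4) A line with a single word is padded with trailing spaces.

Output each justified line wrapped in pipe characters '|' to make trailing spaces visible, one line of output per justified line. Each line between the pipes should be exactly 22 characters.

Answer: |year  brown  orchestra|
|sound give cat network|
|light      moon     on|
|importance pepper     |

Derivation:
Line 1: ['year', 'brown', 'orchestra'] (min_width=20, slack=2)
Line 2: ['sound', 'give', 'cat', 'network'] (min_width=22, slack=0)
Line 3: ['light', 'moon', 'on'] (min_width=13, slack=9)
Line 4: ['importance', 'pepper'] (min_width=17, slack=5)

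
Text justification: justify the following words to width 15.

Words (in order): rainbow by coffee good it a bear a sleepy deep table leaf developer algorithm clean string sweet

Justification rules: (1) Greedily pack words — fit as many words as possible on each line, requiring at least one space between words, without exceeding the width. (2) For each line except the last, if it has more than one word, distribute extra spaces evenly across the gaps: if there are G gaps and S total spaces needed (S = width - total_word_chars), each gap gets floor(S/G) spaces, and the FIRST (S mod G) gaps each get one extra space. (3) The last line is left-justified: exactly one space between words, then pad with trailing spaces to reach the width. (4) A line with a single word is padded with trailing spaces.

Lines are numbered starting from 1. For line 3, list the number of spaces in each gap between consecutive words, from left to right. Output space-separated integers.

Line 1: ['rainbow', 'by'] (min_width=10, slack=5)
Line 2: ['coffee', 'good', 'it'] (min_width=14, slack=1)
Line 3: ['a', 'bear', 'a', 'sleepy'] (min_width=15, slack=0)
Line 4: ['deep', 'table', 'leaf'] (min_width=15, slack=0)
Line 5: ['developer'] (min_width=9, slack=6)
Line 6: ['algorithm', 'clean'] (min_width=15, slack=0)
Line 7: ['string', 'sweet'] (min_width=12, slack=3)

Answer: 1 1 1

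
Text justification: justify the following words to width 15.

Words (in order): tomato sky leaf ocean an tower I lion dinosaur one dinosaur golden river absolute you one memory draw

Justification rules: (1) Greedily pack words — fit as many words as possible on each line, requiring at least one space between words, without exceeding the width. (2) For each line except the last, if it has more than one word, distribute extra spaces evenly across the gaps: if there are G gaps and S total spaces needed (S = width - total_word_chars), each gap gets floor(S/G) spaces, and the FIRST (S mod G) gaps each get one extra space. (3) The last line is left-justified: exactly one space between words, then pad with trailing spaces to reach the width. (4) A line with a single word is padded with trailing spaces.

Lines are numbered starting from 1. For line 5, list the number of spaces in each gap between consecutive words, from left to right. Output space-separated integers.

Answer: 4

Derivation:
Line 1: ['tomato', 'sky', 'leaf'] (min_width=15, slack=0)
Line 2: ['ocean', 'an', 'tower'] (min_width=14, slack=1)
Line 3: ['I', 'lion', 'dinosaur'] (min_width=15, slack=0)
Line 4: ['one', 'dinosaur'] (min_width=12, slack=3)
Line 5: ['golden', 'river'] (min_width=12, slack=3)
Line 6: ['absolute', 'you'] (min_width=12, slack=3)
Line 7: ['one', 'memory', 'draw'] (min_width=15, slack=0)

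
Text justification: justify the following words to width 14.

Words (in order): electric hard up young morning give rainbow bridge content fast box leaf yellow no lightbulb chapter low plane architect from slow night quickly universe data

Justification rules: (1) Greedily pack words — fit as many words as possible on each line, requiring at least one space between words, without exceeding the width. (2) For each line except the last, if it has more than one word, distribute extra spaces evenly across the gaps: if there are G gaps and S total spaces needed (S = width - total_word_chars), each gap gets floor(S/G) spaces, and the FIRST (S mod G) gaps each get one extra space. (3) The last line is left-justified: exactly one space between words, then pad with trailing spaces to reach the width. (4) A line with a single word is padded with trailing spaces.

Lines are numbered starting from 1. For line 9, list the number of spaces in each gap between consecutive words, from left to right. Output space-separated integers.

Answer: 4

Derivation:
Line 1: ['electric', 'hard'] (min_width=13, slack=1)
Line 2: ['up', 'young'] (min_width=8, slack=6)
Line 3: ['morning', 'give'] (min_width=12, slack=2)
Line 4: ['rainbow', 'bridge'] (min_width=14, slack=0)
Line 5: ['content', 'fast'] (min_width=12, slack=2)
Line 6: ['box', 'leaf'] (min_width=8, slack=6)
Line 7: ['yellow', 'no'] (min_width=9, slack=5)
Line 8: ['lightbulb'] (min_width=9, slack=5)
Line 9: ['chapter', 'low'] (min_width=11, slack=3)
Line 10: ['plane'] (min_width=5, slack=9)
Line 11: ['architect', 'from'] (min_width=14, slack=0)
Line 12: ['slow', 'night'] (min_width=10, slack=4)
Line 13: ['quickly'] (min_width=7, slack=7)
Line 14: ['universe', 'data'] (min_width=13, slack=1)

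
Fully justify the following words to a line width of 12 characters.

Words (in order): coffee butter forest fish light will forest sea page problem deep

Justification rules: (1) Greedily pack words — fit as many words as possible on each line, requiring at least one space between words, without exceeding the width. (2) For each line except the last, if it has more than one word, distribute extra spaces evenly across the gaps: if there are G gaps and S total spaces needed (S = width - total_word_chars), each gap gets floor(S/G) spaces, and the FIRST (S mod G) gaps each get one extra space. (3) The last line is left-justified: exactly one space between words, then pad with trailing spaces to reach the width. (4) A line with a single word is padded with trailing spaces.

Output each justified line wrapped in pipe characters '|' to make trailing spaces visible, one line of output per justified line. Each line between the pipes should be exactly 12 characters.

Answer: |coffee      |
|butter      |
|forest  fish|
|light   will|
|forest   sea|
|page problem|
|deep        |

Derivation:
Line 1: ['coffee'] (min_width=6, slack=6)
Line 2: ['butter'] (min_width=6, slack=6)
Line 3: ['forest', 'fish'] (min_width=11, slack=1)
Line 4: ['light', 'will'] (min_width=10, slack=2)
Line 5: ['forest', 'sea'] (min_width=10, slack=2)
Line 6: ['page', 'problem'] (min_width=12, slack=0)
Line 7: ['deep'] (min_width=4, slack=8)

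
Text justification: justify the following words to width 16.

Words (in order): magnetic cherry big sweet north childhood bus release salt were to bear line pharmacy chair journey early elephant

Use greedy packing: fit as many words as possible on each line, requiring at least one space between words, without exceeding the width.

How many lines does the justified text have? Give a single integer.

Answer: 8

Derivation:
Line 1: ['magnetic', 'cherry'] (min_width=15, slack=1)
Line 2: ['big', 'sweet', 'north'] (min_width=15, slack=1)
Line 3: ['childhood', 'bus'] (min_width=13, slack=3)
Line 4: ['release', 'salt'] (min_width=12, slack=4)
Line 5: ['were', 'to', 'bear'] (min_width=12, slack=4)
Line 6: ['line', 'pharmacy'] (min_width=13, slack=3)
Line 7: ['chair', 'journey'] (min_width=13, slack=3)
Line 8: ['early', 'elephant'] (min_width=14, slack=2)
Total lines: 8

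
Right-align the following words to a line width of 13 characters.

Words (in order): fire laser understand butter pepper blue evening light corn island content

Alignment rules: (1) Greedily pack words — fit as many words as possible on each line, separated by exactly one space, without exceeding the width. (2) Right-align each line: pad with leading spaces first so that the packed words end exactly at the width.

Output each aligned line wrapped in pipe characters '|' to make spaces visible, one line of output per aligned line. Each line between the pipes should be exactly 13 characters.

Answer: |   fire laser|
|   understand|
|butter pepper|
| blue evening|
|   light corn|
|       island|
|      content|

Derivation:
Line 1: ['fire', 'laser'] (min_width=10, slack=3)
Line 2: ['understand'] (min_width=10, slack=3)
Line 3: ['butter', 'pepper'] (min_width=13, slack=0)
Line 4: ['blue', 'evening'] (min_width=12, slack=1)
Line 5: ['light', 'corn'] (min_width=10, slack=3)
Line 6: ['island'] (min_width=6, slack=7)
Line 7: ['content'] (min_width=7, slack=6)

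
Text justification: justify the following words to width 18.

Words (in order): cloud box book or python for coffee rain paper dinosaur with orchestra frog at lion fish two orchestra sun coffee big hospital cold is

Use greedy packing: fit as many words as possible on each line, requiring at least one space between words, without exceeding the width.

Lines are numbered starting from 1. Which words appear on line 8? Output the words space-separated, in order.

Answer: coffee big

Derivation:
Line 1: ['cloud', 'box', 'book', 'or'] (min_width=17, slack=1)
Line 2: ['python', 'for', 'coffee'] (min_width=17, slack=1)
Line 3: ['rain', 'paper'] (min_width=10, slack=8)
Line 4: ['dinosaur', 'with'] (min_width=13, slack=5)
Line 5: ['orchestra', 'frog', 'at'] (min_width=17, slack=1)
Line 6: ['lion', 'fish', 'two'] (min_width=13, slack=5)
Line 7: ['orchestra', 'sun'] (min_width=13, slack=5)
Line 8: ['coffee', 'big'] (min_width=10, slack=8)
Line 9: ['hospital', 'cold', 'is'] (min_width=16, slack=2)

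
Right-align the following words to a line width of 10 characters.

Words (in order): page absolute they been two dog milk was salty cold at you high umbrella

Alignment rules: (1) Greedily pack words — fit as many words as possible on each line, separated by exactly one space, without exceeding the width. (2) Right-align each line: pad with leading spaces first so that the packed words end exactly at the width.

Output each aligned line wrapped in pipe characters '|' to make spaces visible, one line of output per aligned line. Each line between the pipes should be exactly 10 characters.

Answer: |      page|
|  absolute|
| they been|
|   two dog|
|  milk was|
|salty cold|
|    at you|
|      high|
|  umbrella|

Derivation:
Line 1: ['page'] (min_width=4, slack=6)
Line 2: ['absolute'] (min_width=8, slack=2)
Line 3: ['they', 'been'] (min_width=9, slack=1)
Line 4: ['two', 'dog'] (min_width=7, slack=3)
Line 5: ['milk', 'was'] (min_width=8, slack=2)
Line 6: ['salty', 'cold'] (min_width=10, slack=0)
Line 7: ['at', 'you'] (min_width=6, slack=4)
Line 8: ['high'] (min_width=4, slack=6)
Line 9: ['umbrella'] (min_width=8, slack=2)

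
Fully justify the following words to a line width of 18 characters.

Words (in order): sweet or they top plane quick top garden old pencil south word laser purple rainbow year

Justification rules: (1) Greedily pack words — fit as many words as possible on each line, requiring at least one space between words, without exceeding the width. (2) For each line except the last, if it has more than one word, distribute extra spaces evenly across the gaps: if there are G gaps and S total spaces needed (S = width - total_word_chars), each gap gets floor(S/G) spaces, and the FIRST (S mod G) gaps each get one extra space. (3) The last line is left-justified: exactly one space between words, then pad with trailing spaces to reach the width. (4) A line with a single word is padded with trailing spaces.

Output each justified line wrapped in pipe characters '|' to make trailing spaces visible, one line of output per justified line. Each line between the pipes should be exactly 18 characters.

Line 1: ['sweet', 'or', 'they', 'top'] (min_width=17, slack=1)
Line 2: ['plane', 'quick', 'top'] (min_width=15, slack=3)
Line 3: ['garden', 'old', 'pencil'] (min_width=17, slack=1)
Line 4: ['south', 'word', 'laser'] (min_width=16, slack=2)
Line 5: ['purple', 'rainbow'] (min_width=14, slack=4)
Line 6: ['year'] (min_width=4, slack=14)

Answer: |sweet  or they top|
|plane   quick  top|
|garden  old pencil|
|south  word  laser|
|purple     rainbow|
|year              |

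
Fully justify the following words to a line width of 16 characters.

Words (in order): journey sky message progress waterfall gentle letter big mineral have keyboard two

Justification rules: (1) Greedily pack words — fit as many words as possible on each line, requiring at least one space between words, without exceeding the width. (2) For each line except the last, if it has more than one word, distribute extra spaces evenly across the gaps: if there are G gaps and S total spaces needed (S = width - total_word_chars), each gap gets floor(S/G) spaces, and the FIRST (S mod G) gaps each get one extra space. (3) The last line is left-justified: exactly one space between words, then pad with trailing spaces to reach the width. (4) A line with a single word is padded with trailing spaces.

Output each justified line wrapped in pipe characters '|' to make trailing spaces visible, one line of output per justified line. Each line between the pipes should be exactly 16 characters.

Line 1: ['journey', 'sky'] (min_width=11, slack=5)
Line 2: ['message', 'progress'] (min_width=16, slack=0)
Line 3: ['waterfall', 'gentle'] (min_width=16, slack=0)
Line 4: ['letter', 'big'] (min_width=10, slack=6)
Line 5: ['mineral', 'have'] (min_width=12, slack=4)
Line 6: ['keyboard', 'two'] (min_width=12, slack=4)

Answer: |journey      sky|
|message progress|
|waterfall gentle|
|letter       big|
|mineral     have|
|keyboard two    |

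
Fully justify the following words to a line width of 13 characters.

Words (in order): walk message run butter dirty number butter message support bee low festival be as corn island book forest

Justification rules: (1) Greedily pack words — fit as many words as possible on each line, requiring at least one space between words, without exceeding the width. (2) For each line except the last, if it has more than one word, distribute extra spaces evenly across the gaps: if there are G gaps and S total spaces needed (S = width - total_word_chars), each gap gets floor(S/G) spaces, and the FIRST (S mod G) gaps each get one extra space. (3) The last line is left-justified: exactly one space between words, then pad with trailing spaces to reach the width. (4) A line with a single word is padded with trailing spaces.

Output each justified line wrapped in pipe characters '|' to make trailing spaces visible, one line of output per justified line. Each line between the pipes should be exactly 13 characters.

Line 1: ['walk', 'message'] (min_width=12, slack=1)
Line 2: ['run', 'butter'] (min_width=10, slack=3)
Line 3: ['dirty', 'number'] (min_width=12, slack=1)
Line 4: ['butter'] (min_width=6, slack=7)
Line 5: ['message'] (min_width=7, slack=6)
Line 6: ['support', 'bee'] (min_width=11, slack=2)
Line 7: ['low', 'festival'] (min_width=12, slack=1)
Line 8: ['be', 'as', 'corn'] (min_width=10, slack=3)
Line 9: ['island', 'book'] (min_width=11, slack=2)
Line 10: ['forest'] (min_width=6, slack=7)

Answer: |walk  message|
|run    butter|
|dirty  number|
|butter       |
|message      |
|support   bee|
|low  festival|
|be   as  corn|
|island   book|
|forest       |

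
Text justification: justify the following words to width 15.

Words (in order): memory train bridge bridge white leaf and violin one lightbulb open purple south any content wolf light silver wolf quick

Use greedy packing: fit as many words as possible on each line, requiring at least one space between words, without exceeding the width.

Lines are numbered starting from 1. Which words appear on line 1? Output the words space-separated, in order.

Line 1: ['memory', 'train'] (min_width=12, slack=3)
Line 2: ['bridge', 'bridge'] (min_width=13, slack=2)
Line 3: ['white', 'leaf', 'and'] (min_width=14, slack=1)
Line 4: ['violin', 'one'] (min_width=10, slack=5)
Line 5: ['lightbulb', 'open'] (min_width=14, slack=1)
Line 6: ['purple', 'south'] (min_width=12, slack=3)
Line 7: ['any', 'content'] (min_width=11, slack=4)
Line 8: ['wolf', 'light'] (min_width=10, slack=5)
Line 9: ['silver', 'wolf'] (min_width=11, slack=4)
Line 10: ['quick'] (min_width=5, slack=10)

Answer: memory train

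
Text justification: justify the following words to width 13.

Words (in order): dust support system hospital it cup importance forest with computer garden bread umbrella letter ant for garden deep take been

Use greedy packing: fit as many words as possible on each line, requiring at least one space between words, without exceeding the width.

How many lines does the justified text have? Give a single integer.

Answer: 13

Derivation:
Line 1: ['dust', 'support'] (min_width=12, slack=1)
Line 2: ['system'] (min_width=6, slack=7)
Line 3: ['hospital', 'it'] (min_width=11, slack=2)
Line 4: ['cup'] (min_width=3, slack=10)
Line 5: ['importance'] (min_width=10, slack=3)
Line 6: ['forest', 'with'] (min_width=11, slack=2)
Line 7: ['computer'] (min_width=8, slack=5)
Line 8: ['garden', 'bread'] (min_width=12, slack=1)
Line 9: ['umbrella'] (min_width=8, slack=5)
Line 10: ['letter', 'ant'] (min_width=10, slack=3)
Line 11: ['for', 'garden'] (min_width=10, slack=3)
Line 12: ['deep', 'take'] (min_width=9, slack=4)
Line 13: ['been'] (min_width=4, slack=9)
Total lines: 13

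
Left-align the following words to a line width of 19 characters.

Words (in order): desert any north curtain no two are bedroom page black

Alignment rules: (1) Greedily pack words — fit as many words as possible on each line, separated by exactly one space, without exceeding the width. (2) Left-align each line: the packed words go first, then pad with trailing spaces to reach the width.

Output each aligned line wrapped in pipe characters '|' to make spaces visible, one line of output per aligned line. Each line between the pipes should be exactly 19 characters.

Answer: |desert any north   |
|curtain no two are |
|bedroom page black |

Derivation:
Line 1: ['desert', 'any', 'north'] (min_width=16, slack=3)
Line 2: ['curtain', 'no', 'two', 'are'] (min_width=18, slack=1)
Line 3: ['bedroom', 'page', 'black'] (min_width=18, slack=1)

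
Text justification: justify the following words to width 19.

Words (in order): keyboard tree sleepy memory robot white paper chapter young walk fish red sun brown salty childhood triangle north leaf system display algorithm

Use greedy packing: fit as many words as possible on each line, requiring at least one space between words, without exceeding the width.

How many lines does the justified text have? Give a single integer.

Answer: 8

Derivation:
Line 1: ['keyboard', 'tree'] (min_width=13, slack=6)
Line 2: ['sleepy', 'memory', 'robot'] (min_width=19, slack=0)
Line 3: ['white', 'paper', 'chapter'] (min_width=19, slack=0)
Line 4: ['young', 'walk', 'fish', 'red'] (min_width=19, slack=0)
Line 5: ['sun', 'brown', 'salty'] (min_width=15, slack=4)
Line 6: ['childhood', 'triangle'] (min_width=18, slack=1)
Line 7: ['north', 'leaf', 'system'] (min_width=17, slack=2)
Line 8: ['display', 'algorithm'] (min_width=17, slack=2)
Total lines: 8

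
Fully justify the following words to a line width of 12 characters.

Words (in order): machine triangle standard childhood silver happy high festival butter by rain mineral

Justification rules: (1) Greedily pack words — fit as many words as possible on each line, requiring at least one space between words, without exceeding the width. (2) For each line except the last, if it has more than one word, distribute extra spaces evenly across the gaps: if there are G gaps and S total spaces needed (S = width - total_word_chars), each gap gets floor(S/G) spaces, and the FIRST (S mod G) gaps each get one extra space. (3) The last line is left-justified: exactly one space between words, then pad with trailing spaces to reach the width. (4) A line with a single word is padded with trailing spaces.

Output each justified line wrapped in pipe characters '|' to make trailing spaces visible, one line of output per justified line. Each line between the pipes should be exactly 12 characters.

Line 1: ['machine'] (min_width=7, slack=5)
Line 2: ['triangle'] (min_width=8, slack=4)
Line 3: ['standard'] (min_width=8, slack=4)
Line 4: ['childhood'] (min_width=9, slack=3)
Line 5: ['silver', 'happy'] (min_width=12, slack=0)
Line 6: ['high'] (min_width=4, slack=8)
Line 7: ['festival'] (min_width=8, slack=4)
Line 8: ['butter', 'by'] (min_width=9, slack=3)
Line 9: ['rain', 'mineral'] (min_width=12, slack=0)

Answer: |machine     |
|triangle    |
|standard    |
|childhood   |
|silver happy|
|high        |
|festival    |
|butter    by|
|rain mineral|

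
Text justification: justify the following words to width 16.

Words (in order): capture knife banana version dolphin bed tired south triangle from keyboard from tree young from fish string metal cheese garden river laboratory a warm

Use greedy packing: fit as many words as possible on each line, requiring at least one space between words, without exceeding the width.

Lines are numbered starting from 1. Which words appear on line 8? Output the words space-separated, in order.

Line 1: ['capture', 'knife'] (min_width=13, slack=3)
Line 2: ['banana', 'version'] (min_width=14, slack=2)
Line 3: ['dolphin', 'bed'] (min_width=11, slack=5)
Line 4: ['tired', 'south'] (min_width=11, slack=5)
Line 5: ['triangle', 'from'] (min_width=13, slack=3)
Line 6: ['keyboard', 'from'] (min_width=13, slack=3)
Line 7: ['tree', 'young', 'from'] (min_width=15, slack=1)
Line 8: ['fish', 'string'] (min_width=11, slack=5)
Line 9: ['metal', 'cheese'] (min_width=12, slack=4)
Line 10: ['garden', 'river'] (min_width=12, slack=4)
Line 11: ['laboratory', 'a'] (min_width=12, slack=4)
Line 12: ['warm'] (min_width=4, slack=12)

Answer: fish string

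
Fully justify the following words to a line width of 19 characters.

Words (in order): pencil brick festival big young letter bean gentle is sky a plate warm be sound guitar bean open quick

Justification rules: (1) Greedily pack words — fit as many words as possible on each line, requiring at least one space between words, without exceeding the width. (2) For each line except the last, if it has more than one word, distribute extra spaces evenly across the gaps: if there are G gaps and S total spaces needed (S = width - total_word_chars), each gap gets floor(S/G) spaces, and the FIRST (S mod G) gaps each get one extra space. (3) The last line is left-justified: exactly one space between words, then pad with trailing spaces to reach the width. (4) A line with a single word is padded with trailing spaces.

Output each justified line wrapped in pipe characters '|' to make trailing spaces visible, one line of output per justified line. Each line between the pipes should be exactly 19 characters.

Line 1: ['pencil', 'brick'] (min_width=12, slack=7)
Line 2: ['festival', 'big', 'young'] (min_width=18, slack=1)
Line 3: ['letter', 'bean', 'gentle'] (min_width=18, slack=1)
Line 4: ['is', 'sky', 'a', 'plate', 'warm'] (min_width=19, slack=0)
Line 5: ['be', 'sound', 'guitar'] (min_width=15, slack=4)
Line 6: ['bean', 'open', 'quick'] (min_width=15, slack=4)

Answer: |pencil        brick|
|festival  big young|
|letter  bean gentle|
|is sky a plate warm|
|be   sound   guitar|
|bean open quick    |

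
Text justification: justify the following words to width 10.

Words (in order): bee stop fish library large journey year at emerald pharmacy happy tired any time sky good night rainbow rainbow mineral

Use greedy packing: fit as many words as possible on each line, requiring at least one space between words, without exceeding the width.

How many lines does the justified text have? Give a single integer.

Answer: 15

Derivation:
Line 1: ['bee', 'stop'] (min_width=8, slack=2)
Line 2: ['fish'] (min_width=4, slack=6)
Line 3: ['library'] (min_width=7, slack=3)
Line 4: ['large'] (min_width=5, slack=5)
Line 5: ['journey'] (min_width=7, slack=3)
Line 6: ['year', 'at'] (min_width=7, slack=3)
Line 7: ['emerald'] (min_width=7, slack=3)
Line 8: ['pharmacy'] (min_width=8, slack=2)
Line 9: ['happy'] (min_width=5, slack=5)
Line 10: ['tired', 'any'] (min_width=9, slack=1)
Line 11: ['time', 'sky'] (min_width=8, slack=2)
Line 12: ['good', 'night'] (min_width=10, slack=0)
Line 13: ['rainbow'] (min_width=7, slack=3)
Line 14: ['rainbow'] (min_width=7, slack=3)
Line 15: ['mineral'] (min_width=7, slack=3)
Total lines: 15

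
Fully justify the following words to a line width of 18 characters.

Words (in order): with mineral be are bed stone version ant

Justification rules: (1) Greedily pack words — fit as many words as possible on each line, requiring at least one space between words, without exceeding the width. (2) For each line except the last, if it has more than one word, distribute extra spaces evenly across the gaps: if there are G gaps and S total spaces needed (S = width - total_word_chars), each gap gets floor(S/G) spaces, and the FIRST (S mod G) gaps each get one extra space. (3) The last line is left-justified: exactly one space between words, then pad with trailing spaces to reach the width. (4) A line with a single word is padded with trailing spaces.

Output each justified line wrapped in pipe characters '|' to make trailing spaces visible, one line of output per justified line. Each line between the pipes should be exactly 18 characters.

Line 1: ['with', 'mineral', 'be'] (min_width=15, slack=3)
Line 2: ['are', 'bed', 'stone'] (min_width=13, slack=5)
Line 3: ['version', 'ant'] (min_width=11, slack=7)

Answer: |with   mineral  be|
|are    bed   stone|
|version ant       |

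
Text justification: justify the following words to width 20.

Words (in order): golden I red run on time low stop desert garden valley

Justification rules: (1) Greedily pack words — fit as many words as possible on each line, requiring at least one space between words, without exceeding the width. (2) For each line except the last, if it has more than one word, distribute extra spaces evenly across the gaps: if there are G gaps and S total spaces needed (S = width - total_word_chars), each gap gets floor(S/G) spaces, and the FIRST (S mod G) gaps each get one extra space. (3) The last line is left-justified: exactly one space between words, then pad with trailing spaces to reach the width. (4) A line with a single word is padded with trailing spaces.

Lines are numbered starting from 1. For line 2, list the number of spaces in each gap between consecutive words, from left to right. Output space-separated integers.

Answer: 1 1 1

Derivation:
Line 1: ['golden', 'I', 'red', 'run', 'on'] (min_width=19, slack=1)
Line 2: ['time', 'low', 'stop', 'desert'] (min_width=20, slack=0)
Line 3: ['garden', 'valley'] (min_width=13, slack=7)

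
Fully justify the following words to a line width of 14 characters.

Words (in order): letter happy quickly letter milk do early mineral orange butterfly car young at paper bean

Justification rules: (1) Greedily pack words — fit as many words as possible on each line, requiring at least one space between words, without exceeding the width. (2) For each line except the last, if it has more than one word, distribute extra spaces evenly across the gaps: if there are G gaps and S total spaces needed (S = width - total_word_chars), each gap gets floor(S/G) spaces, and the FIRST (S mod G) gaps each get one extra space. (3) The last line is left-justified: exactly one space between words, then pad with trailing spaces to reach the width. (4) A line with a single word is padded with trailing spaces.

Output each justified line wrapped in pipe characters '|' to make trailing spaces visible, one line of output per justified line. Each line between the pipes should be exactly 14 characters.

Answer: |letter   happy|
|quickly letter|
|milk  do early|
|mineral orange|
|butterfly  car|
|young at paper|
|bean          |

Derivation:
Line 1: ['letter', 'happy'] (min_width=12, slack=2)
Line 2: ['quickly', 'letter'] (min_width=14, slack=0)
Line 3: ['milk', 'do', 'early'] (min_width=13, slack=1)
Line 4: ['mineral', 'orange'] (min_width=14, slack=0)
Line 5: ['butterfly', 'car'] (min_width=13, slack=1)
Line 6: ['young', 'at', 'paper'] (min_width=14, slack=0)
Line 7: ['bean'] (min_width=4, slack=10)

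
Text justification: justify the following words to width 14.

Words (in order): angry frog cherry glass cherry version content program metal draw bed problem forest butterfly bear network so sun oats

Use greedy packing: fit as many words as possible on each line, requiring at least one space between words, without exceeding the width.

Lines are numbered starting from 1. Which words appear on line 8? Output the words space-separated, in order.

Answer: butterfly bear

Derivation:
Line 1: ['angry', 'frog'] (min_width=10, slack=4)
Line 2: ['cherry', 'glass'] (min_width=12, slack=2)
Line 3: ['cherry', 'version'] (min_width=14, slack=0)
Line 4: ['content'] (min_width=7, slack=7)
Line 5: ['program', 'metal'] (min_width=13, slack=1)
Line 6: ['draw', 'bed'] (min_width=8, slack=6)
Line 7: ['problem', 'forest'] (min_width=14, slack=0)
Line 8: ['butterfly', 'bear'] (min_width=14, slack=0)
Line 9: ['network', 'so', 'sun'] (min_width=14, slack=0)
Line 10: ['oats'] (min_width=4, slack=10)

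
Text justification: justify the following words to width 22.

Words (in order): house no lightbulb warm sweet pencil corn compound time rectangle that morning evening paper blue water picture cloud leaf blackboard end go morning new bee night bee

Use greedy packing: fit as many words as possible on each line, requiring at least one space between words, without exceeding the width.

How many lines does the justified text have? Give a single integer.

Line 1: ['house', 'no', 'lightbulb'] (min_width=18, slack=4)
Line 2: ['warm', 'sweet', 'pencil', 'corn'] (min_width=22, slack=0)
Line 3: ['compound', 'time'] (min_width=13, slack=9)
Line 4: ['rectangle', 'that', 'morning'] (min_width=22, slack=0)
Line 5: ['evening', 'paper', 'blue'] (min_width=18, slack=4)
Line 6: ['water', 'picture', 'cloud'] (min_width=19, slack=3)
Line 7: ['leaf', 'blackboard', 'end', 'go'] (min_width=22, slack=0)
Line 8: ['morning', 'new', 'bee', 'night'] (min_width=21, slack=1)
Line 9: ['bee'] (min_width=3, slack=19)
Total lines: 9

Answer: 9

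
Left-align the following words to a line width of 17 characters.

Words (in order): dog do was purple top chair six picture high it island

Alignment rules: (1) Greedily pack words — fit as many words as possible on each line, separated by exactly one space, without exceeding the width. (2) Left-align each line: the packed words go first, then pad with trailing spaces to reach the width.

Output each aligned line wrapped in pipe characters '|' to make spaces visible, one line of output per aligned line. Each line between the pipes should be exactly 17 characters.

Answer: |dog do was purple|
|top chair six    |
|picture high it  |
|island           |

Derivation:
Line 1: ['dog', 'do', 'was', 'purple'] (min_width=17, slack=0)
Line 2: ['top', 'chair', 'six'] (min_width=13, slack=4)
Line 3: ['picture', 'high', 'it'] (min_width=15, slack=2)
Line 4: ['island'] (min_width=6, slack=11)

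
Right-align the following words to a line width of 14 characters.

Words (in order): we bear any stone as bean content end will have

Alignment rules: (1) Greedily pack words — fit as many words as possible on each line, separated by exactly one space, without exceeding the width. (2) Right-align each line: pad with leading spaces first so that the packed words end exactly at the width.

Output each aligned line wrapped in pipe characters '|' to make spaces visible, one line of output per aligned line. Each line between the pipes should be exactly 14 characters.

Line 1: ['we', 'bear', 'any'] (min_width=11, slack=3)
Line 2: ['stone', 'as', 'bean'] (min_width=13, slack=1)
Line 3: ['content', 'end'] (min_width=11, slack=3)
Line 4: ['will', 'have'] (min_width=9, slack=5)

Answer: |   we bear any|
| stone as bean|
|   content end|
|     will have|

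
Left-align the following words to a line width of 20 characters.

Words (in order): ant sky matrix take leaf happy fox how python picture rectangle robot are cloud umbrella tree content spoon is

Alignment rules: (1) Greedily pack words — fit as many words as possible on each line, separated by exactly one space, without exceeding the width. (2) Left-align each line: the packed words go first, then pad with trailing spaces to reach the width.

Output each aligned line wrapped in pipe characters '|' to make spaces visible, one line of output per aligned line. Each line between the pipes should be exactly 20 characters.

Answer: |ant sky matrix take |
|leaf happy fox how  |
|python picture      |
|rectangle robot are |
|cloud umbrella tree |
|content spoon is    |

Derivation:
Line 1: ['ant', 'sky', 'matrix', 'take'] (min_width=19, slack=1)
Line 2: ['leaf', 'happy', 'fox', 'how'] (min_width=18, slack=2)
Line 3: ['python', 'picture'] (min_width=14, slack=6)
Line 4: ['rectangle', 'robot', 'are'] (min_width=19, slack=1)
Line 5: ['cloud', 'umbrella', 'tree'] (min_width=19, slack=1)
Line 6: ['content', 'spoon', 'is'] (min_width=16, slack=4)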